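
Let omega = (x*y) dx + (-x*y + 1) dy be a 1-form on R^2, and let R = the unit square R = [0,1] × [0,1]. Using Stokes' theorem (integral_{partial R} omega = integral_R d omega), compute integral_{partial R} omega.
integral_(partial R) omega = -1

Stokes: integral_partial_R omega = integral_R d omega with d omega = (∂Q/∂x - ∂P/∂y) dx ∧ dy.
  ∂Q/∂x = -y
  ∂P/∂y = x
  integrand = ∂Q/∂x - ∂P/∂y = -x - y.
Integrating over R: integral_0^1 integral_0^1 (-x - y) dx dy = -1.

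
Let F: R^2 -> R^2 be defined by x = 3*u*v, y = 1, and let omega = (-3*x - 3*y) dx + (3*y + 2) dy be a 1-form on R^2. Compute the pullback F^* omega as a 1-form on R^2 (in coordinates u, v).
F^* omega = (9*v*(-3*u*v - 1)) du + (9*u*(-3*u*v - 1)) dv

Using F^*(f dg) = (f ∘ F) d(g ∘ F), substitute each coordinate x_i by F_i(u, v) in f_i, and replace dx_i by d F_i = (∂F_i/∂u) du + (∂F_i/∂v) dv.
  For the x component: f_1(F) = -9*u*v - 3; d F_1 = (3*v) du + (3*u) dv
  For the y component: f_2(F) = 5; d F_2 = (0) du + (0) dv
Combining and collecting du, dv coefficients:
  coeff of du: 9*v*(-3*u*v - 1)
  coeff of dv: 9*u*(-3*u*v - 1)
F^* omega = (9*v*(-3*u*v - 1)) du + (9*u*(-3*u*v - 1)) dv.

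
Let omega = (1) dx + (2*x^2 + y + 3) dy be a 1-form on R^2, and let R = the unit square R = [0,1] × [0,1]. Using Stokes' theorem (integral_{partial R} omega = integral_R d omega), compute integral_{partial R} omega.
integral_(partial R) omega = 2

Stokes: integral_partial_R omega = integral_R d omega with d omega = (∂Q/∂x - ∂P/∂y) dx ∧ dy.
  ∂Q/∂x = 4*x
  ∂P/∂y = 0
  integrand = ∂Q/∂x - ∂P/∂y = 4*x.
Integrating over R: integral_0^1 integral_0^1 (4*x) dx dy = 2.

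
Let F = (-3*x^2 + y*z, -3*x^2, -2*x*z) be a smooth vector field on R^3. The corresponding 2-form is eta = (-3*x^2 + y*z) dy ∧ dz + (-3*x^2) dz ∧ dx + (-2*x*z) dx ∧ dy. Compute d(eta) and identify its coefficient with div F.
d(eta) = (-8*x) dx ∧ dy ∧ dz; div F = -8*x

For a 2-form in R^3 of the form above, applying d gives a 3-form with coefficient ∂P/∂x + ∂Q/∂y + ∂R/∂z:
  ∂P/∂x = -6*x
  ∂Q/∂y = 0
  ∂R/∂z = -2*x
Sum = -8*x, which is exactly div F.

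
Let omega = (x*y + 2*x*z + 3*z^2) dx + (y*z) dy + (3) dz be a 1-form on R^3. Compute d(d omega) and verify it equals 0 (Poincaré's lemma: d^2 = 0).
d(d omega) = 0

Step 1: d omega = sum_{i<j} (∂f_j/∂x_i - ∂f_i/∂x_j) dx_i ∧ dx_j:
  coeff of dx ∧ dy: -x
  coeff of dx ∧ dz: -2*x - 6*z
  coeff of dy ∧ dz: -y
Step 2: Apply d again to each 2-form coefficient. The only possible 3-form in R^3 is dx ∧ dy ∧ dz, with coefficient
  ∂(coeff of dy∧dz)/∂x - ∂(coeff of dx∧dz)/∂y + ∂(coeff of dx∧dy)/∂z
  = ∂/∂x (-y) - ∂/∂y (-2*x - 6*z) + ∂/∂z (-x).
Each of these terms simplifies to sums of mixed partials that cancel in pairs. The result is 0 (by equality of mixed partials for smooth functions — Schwarz / Clairaut).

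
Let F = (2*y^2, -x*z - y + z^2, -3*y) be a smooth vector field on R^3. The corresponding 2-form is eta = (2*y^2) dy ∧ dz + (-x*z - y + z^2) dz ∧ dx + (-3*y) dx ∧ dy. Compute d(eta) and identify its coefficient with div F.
d(eta) = (-1) dx ∧ dy ∧ dz; div F = -1

For a 2-form in R^3 of the form above, applying d gives a 3-form with coefficient ∂P/∂x + ∂Q/∂y + ∂R/∂z:
  ∂P/∂x = 0
  ∂Q/∂y = -1
  ∂R/∂z = 0
Sum = -1, which is exactly div F.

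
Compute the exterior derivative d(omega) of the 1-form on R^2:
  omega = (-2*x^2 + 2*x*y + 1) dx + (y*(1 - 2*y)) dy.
d(omega) = (-2*x) dx ∧ dy

For a 1-form omega = sum_i f_i dx_i, the exterior derivative is
  d(omega) = sum_{i < j} (∂f_j/∂x_i - ∂f_i/∂x_j) dx_i ∧ dx_j.
  coefficient of dx ∧ dy: ∂f_2/∂x - ∂f_1/∂y = ∂(y*(1 - 2*y))/∂x - ∂(-2*x^2 + 2*x*y + 1)/∂y = -2*x
Assembling: d(omega) = (-2*x) dx ∧ dy.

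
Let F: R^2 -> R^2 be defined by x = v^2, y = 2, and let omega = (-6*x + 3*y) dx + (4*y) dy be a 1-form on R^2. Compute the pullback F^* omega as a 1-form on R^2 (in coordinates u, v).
F^* omega = (12*v*(1 - v^2)) dv

Using F^*(f dg) = (f ∘ F) d(g ∘ F), substitute each coordinate x_i by F_i(u, v) in f_i, and replace dx_i by d F_i = (∂F_i/∂u) du + (∂F_i/∂v) dv.
  For the x component: f_1(F) = 6 - 6*v^2; d F_1 = (0) du + (2*v) dv
  For the y component: f_2(F) = 8; d F_2 = (0) du + (0) dv
Combining and collecting du, dv coefficients:
  coeff of du: 0
  coeff of dv: 12*v*(1 - v^2)
F^* omega = (12*v*(1 - v^2)) dv.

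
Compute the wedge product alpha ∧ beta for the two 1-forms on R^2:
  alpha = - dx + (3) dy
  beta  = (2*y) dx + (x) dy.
alpha ∧ beta = (-x - 6*y) dx ∧ dy

Distribute the wedge, using dx_i ∧ dx_j = -dx_j ∧ dx_i and dx_i ∧ dx_i = 0. For each pair (i, j) with i < j, the coefficient of dx_i ∧ dx_j in alpha ∧ beta is (alpha_i * beta_j - alpha_j * beta_i). Collecting: alpha ∧ beta = (-x - 6*y) dx ∧ dy.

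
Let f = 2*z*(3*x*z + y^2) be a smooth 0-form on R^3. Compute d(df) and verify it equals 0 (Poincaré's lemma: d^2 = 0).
d(df) = 0

Step 1: df = sum_i (∂f/∂x_i) dx_i = (6*z^2) dx + (4*y*z) dy + (12*x*z + 2*y^2) dz.
Step 2: Apply d again. Using the 1-form formula, the coefficient of dx ∧ dy in d(df) is ∂^2 f/∂x ∂y - ∂^2 f/∂y ∂x = (0) - (0) = 0 (equality of mixed partials for smooth f).
Similarly for dx ∧ dz and dy ∧ dz — all coefficients vanish. So d(df) = 0.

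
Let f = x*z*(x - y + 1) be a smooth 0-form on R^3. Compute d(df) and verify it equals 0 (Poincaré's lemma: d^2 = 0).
d(df) = 0

Step 1: df = sum_i (∂f/∂x_i) dx_i = (z*(2*x - y + 1)) dx + (-x*z) dy + (x*(x - y + 1)) dz.
Step 2: Apply d again. Using the 1-form formula, the coefficient of dx ∧ dy in d(df) is ∂^2 f/∂x ∂y - ∂^2 f/∂y ∂x = (-z) - (-z) = 0 (equality of mixed partials for smooth f).
Similarly for dx ∧ dz and dy ∧ dz — all coefficients vanish. So d(df) = 0.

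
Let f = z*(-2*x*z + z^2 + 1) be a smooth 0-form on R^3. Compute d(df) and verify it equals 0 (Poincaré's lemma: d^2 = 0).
d(df) = 0

Step 1: df = sum_i (∂f/∂x_i) dx_i = (-2*z^2) dx + (0) dy + (-4*x*z + 3*z^2 + 1) dz.
Step 2: Apply d again. Using the 1-form formula, the coefficient of dx ∧ dy in d(df) is ∂^2 f/∂x ∂y - ∂^2 f/∂y ∂x = (0) - (0) = 0 (equality of mixed partials for smooth f).
Similarly for dx ∧ dz and dy ∧ dz — all coefficients vanish. So d(df) = 0.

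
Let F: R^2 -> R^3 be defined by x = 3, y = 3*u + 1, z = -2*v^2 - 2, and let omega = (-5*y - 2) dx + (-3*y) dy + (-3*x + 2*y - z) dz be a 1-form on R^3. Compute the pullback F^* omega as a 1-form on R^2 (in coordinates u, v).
F^* omega = (-27*u - 9) du + (4*v*(-6*u - 2*v^2 + 5)) dv

Using F^*(f dg) = (f ∘ F) d(g ∘ F), substitute each coordinate x_i by F_i(u, v) in f_i, and replace dx_i by d F_i = (∂F_i/∂u) du + (∂F_i/∂v) dv.
  For the x component: f_1(F) = -15*u - 7; d F_1 = (0) du + (0) dv
  For the y component: f_2(F) = -9*u - 3; d F_2 = (3) du + (0) dv
  For the z component: f_3(F) = 6*u + 2*v^2 - 5; d F_3 = (0) du + (-4*v) dv
Combining and collecting du, dv coefficients:
  coeff of du: -27*u - 9
  coeff of dv: 4*v*(-6*u - 2*v^2 + 5)
F^* omega = (-27*u - 9) du + (4*v*(-6*u - 2*v^2 + 5)) dv.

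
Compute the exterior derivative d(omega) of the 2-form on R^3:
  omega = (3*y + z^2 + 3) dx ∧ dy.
d(omega) = (2*z) dx ∧ dy ∧ dz

For a 2-form omega = sum_{i<j} g_{ij} dx_i ∧ dx_j, the exterior derivative is
  d(omega) = sum_{i<j} d(g_{ij}) ∧ dx_i ∧ dx_j = sum_{i<j, k} (∂g_{ij}/∂x_k) dx_k ∧ dx_i ∧ dx_j.
Expand each term, using dx_k ∧ dx_i ∧ dx_j = sgn(permutation) dx_{(a)} ∧ dx_{(b)} ∧ dx_{(c)} with (a < b < c) sorted:
  d(3*y + z^2 + 3) includes (∂/∂z)(3*y + z^2 + 3) dz = (2*z) dz, which multiplied by dx ∧ dy gives (2*z) dx ∧ dy ∧ dz
Collecting like 3-forms: d(omega) = (2*z) dx ∧ dy ∧ dz.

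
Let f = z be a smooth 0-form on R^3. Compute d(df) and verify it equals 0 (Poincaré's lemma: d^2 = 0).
d(df) = 0

Step 1: df = sum_i (∂f/∂x_i) dx_i = (0) dx + (0) dy + (1) dz.
Step 2: Apply d again. Using the 1-form formula, the coefficient of dx ∧ dy in d(df) is ∂^2 f/∂x ∂y - ∂^2 f/∂y ∂x = (0) - (0) = 0 (equality of mixed partials for smooth f).
Similarly for dx ∧ dz and dy ∧ dz — all coefficients vanish. So d(df) = 0.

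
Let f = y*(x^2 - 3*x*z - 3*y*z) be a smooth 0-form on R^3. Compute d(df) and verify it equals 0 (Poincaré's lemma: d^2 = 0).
d(df) = 0

Step 1: df = sum_i (∂f/∂x_i) dx_i = (y*(2*x - 3*z)) dx + (x^2 - 3*x*z - 6*y*z) dy + (3*y*(-x - y)) dz.
Step 2: Apply d again. Using the 1-form formula, the coefficient of dx ∧ dy in d(df) is ∂^2 f/∂x ∂y - ∂^2 f/∂y ∂x = (2*x - 3*z) - (2*x - 3*z) = 0 (equality of mixed partials for smooth f).
Similarly for dx ∧ dz and dy ∧ dz — all coefficients vanish. So d(df) = 0.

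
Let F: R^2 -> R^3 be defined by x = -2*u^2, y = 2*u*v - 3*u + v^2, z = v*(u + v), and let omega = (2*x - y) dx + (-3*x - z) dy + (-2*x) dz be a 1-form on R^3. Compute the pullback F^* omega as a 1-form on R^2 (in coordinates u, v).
F^* omega = (16*u^3 + 24*u^2*v - 30*u^2 + 2*u*v^2 + 3*u*v - 2*v^3 + 3*v^2) du + (16*u^3 + 18*u^2*v - 4*u*v^2 - 2*v^3) dv

Using F^*(f dg) = (f ∘ F) d(g ∘ F), substitute each coordinate x_i by F_i(u, v) in f_i, and replace dx_i by d F_i = (∂F_i/∂u) du + (∂F_i/∂v) dv.
  For the x component: f_1(F) = -4*u^2 - 2*u*v + 3*u - v^2; d F_1 = (-4*u) du + (0) dv
  For the y component: f_2(F) = 6*u^2 - u*v - v^2; d F_2 = (2*v - 3) du + (2*u + 2*v) dv
  For the z component: f_3(F) = 4*u^2; d F_3 = (v) du + (u + 2*v) dv
Combining and collecting du, dv coefficients:
  coeff of du: 16*u^3 + 24*u^2*v - 30*u^2 + 2*u*v^2 + 3*u*v - 2*v^3 + 3*v^2
  coeff of dv: 16*u^3 + 18*u^2*v - 4*u*v^2 - 2*v^3
F^* omega = (16*u^3 + 24*u^2*v - 30*u^2 + 2*u*v^2 + 3*u*v - 2*v^3 + 3*v^2) du + (16*u^3 + 18*u^2*v - 4*u*v^2 - 2*v^3) dv.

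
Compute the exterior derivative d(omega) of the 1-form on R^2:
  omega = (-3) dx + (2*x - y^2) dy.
d(omega) = (2) dx ∧ dy

For a 1-form omega = sum_i f_i dx_i, the exterior derivative is
  d(omega) = sum_{i < j} (∂f_j/∂x_i - ∂f_i/∂x_j) dx_i ∧ dx_j.
  coefficient of dx ∧ dy: ∂f_2/∂x - ∂f_1/∂y = ∂(2*x - y^2)/∂x - ∂(-3)/∂y = 2
Assembling: d(omega) = (2) dx ∧ dy.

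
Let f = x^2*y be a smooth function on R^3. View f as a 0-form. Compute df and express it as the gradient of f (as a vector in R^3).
df = (2*x*y) dx + (x^2) dy + (0) dz; grad f = (2*x*y, x^2, 0)

For a 0-form f, d f = (∂f/∂x) dx + (∂f/∂y) dy + (∂f/∂z) dz. The components of the vector representation are exactly the entries of grad f in Cartesian coordinates:
  ∂f/∂x = 2*x*y
  ∂f/∂y = x^2
  ∂f/∂z = 0.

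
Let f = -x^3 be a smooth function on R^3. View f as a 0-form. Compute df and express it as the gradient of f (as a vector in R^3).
df = (-3*x^2) dx + (0) dy + (0) dz; grad f = (-3*x^2, 0, 0)

For a 0-form f, d f = (∂f/∂x) dx + (∂f/∂y) dy + (∂f/∂z) dz. The components of the vector representation are exactly the entries of grad f in Cartesian coordinates:
  ∂f/∂x = -3*x^2
  ∂f/∂y = 0
  ∂f/∂z = 0.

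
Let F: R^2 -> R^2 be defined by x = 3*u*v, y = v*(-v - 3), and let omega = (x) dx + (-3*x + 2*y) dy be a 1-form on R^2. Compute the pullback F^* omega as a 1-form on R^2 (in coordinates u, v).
F^* omega = (9*u*v^2) du + (v*(9*u^2 + 18*u*v + 27*u + 4*v^2 + 18*v + 18)) dv

Using F^*(f dg) = (f ∘ F) d(g ∘ F), substitute each coordinate x_i by F_i(u, v) in f_i, and replace dx_i by d F_i = (∂F_i/∂u) du + (∂F_i/∂v) dv.
  For the x component: f_1(F) = 3*u*v; d F_1 = (3*v) du + (3*u) dv
  For the y component: f_2(F) = v*(-9*u - 2*v - 6); d F_2 = (0) du + (-2*v - 3) dv
Combining and collecting du, dv coefficients:
  coeff of du: 9*u*v^2
  coeff of dv: v*(9*u^2 + 18*u*v + 27*u + 4*v^2 + 18*v + 18)
F^* omega = (9*u*v^2) du + (v*(9*u^2 + 18*u*v + 27*u + 4*v^2 + 18*v + 18)) dv.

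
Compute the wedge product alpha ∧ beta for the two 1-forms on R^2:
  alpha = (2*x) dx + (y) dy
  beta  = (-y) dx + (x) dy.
alpha ∧ beta = (2*x^2 + y^2) dx ∧ dy

Distribute the wedge, using dx_i ∧ dx_j = -dx_j ∧ dx_i and dx_i ∧ dx_i = 0. For each pair (i, j) with i < j, the coefficient of dx_i ∧ dx_j in alpha ∧ beta is (alpha_i * beta_j - alpha_j * beta_i). Collecting: alpha ∧ beta = (2*x^2 + y^2) dx ∧ dy.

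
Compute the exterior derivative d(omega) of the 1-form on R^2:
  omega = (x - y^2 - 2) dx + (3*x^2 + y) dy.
d(omega) = (6*x + 2*y) dx ∧ dy

For a 1-form omega = sum_i f_i dx_i, the exterior derivative is
  d(omega) = sum_{i < j} (∂f_j/∂x_i - ∂f_i/∂x_j) dx_i ∧ dx_j.
  coefficient of dx ∧ dy: ∂f_2/∂x - ∂f_1/∂y = ∂(3*x^2 + y)/∂x - ∂(x - y^2 - 2)/∂y = 6*x + 2*y
Assembling: d(omega) = (6*x + 2*y) dx ∧ dy.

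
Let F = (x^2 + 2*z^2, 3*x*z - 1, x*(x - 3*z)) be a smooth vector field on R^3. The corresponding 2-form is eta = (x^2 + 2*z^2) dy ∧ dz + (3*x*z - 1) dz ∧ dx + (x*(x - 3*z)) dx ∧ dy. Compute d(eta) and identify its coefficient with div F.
d(eta) = (-x) dx ∧ dy ∧ dz; div F = -x

For a 2-form in R^3 of the form above, applying d gives a 3-form with coefficient ∂P/∂x + ∂Q/∂y + ∂R/∂z:
  ∂P/∂x = 2*x
  ∂Q/∂y = 0
  ∂R/∂z = -3*x
Sum = -x, which is exactly div F.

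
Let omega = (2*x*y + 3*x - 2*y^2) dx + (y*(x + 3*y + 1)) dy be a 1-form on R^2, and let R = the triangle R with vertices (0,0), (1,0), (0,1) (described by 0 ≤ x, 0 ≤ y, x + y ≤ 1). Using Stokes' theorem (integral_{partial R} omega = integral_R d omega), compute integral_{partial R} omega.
integral_(partial R) omega = 1/2

Stokes: integral_partial_R omega = integral_R d omega with d omega = (∂Q/∂x - ∂P/∂y) dx ∧ dy.
  ∂Q/∂x = y
  ∂P/∂y = 2*x - 4*y
  integrand = ∂Q/∂x - ∂P/∂y = -2*x + 5*y.
Integrating over R: integral_0^1 integral_0^{1-x} (-2*x + 5*y) dy dx = 1/2.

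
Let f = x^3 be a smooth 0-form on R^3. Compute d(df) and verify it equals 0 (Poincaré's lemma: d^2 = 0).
d(df) = 0

Step 1: df = sum_i (∂f/∂x_i) dx_i = (3*x^2) dx + (0) dy + (0) dz.
Step 2: Apply d again. Using the 1-form formula, the coefficient of dx ∧ dy in d(df) is ∂^2 f/∂x ∂y - ∂^2 f/∂y ∂x = (0) - (0) = 0 (equality of mixed partials for smooth f).
Similarly for dx ∧ dz and dy ∧ dz — all coefficients vanish. So d(df) = 0.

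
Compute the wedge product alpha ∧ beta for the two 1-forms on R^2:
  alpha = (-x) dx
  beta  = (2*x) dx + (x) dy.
alpha ∧ beta = (-x^2) dx ∧ dy

Distribute the wedge, using dx_i ∧ dx_j = -dx_j ∧ dx_i and dx_i ∧ dx_i = 0. For each pair (i, j) with i < j, the coefficient of dx_i ∧ dx_j in alpha ∧ beta is (alpha_i * beta_j - alpha_j * beta_i). Collecting: alpha ∧ beta = (-x^2) dx ∧ dy.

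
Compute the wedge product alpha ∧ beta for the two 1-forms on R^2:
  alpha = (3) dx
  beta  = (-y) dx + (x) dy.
alpha ∧ beta = (3*x) dx ∧ dy

Distribute the wedge, using dx_i ∧ dx_j = -dx_j ∧ dx_i and dx_i ∧ dx_i = 0. For each pair (i, j) with i < j, the coefficient of dx_i ∧ dx_j in alpha ∧ beta is (alpha_i * beta_j - alpha_j * beta_i). Collecting: alpha ∧ beta = (3*x) dx ∧ dy.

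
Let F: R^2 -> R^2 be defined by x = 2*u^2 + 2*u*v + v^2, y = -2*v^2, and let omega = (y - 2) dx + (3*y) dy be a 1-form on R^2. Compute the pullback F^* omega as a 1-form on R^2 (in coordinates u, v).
F^* omega = (-8*u*v^2 - 8*u - 4*v^3 - 4*v) du + (-4*u*v^2 - 4*u + 20*v^3 - 4*v) dv

Using F^*(f dg) = (f ∘ F) d(g ∘ F), substitute each coordinate x_i by F_i(u, v) in f_i, and replace dx_i by d F_i = (∂F_i/∂u) du + (∂F_i/∂v) dv.
  For the x component: f_1(F) = -2*v^2 - 2; d F_1 = (4*u + 2*v) du + (2*u + 2*v) dv
  For the y component: f_2(F) = -6*v^2; d F_2 = (0) du + (-4*v) dv
Combining and collecting du, dv coefficients:
  coeff of du: -8*u*v^2 - 8*u - 4*v^3 - 4*v
  coeff of dv: -4*u*v^2 - 4*u + 20*v^3 - 4*v
F^* omega = (-8*u*v^2 - 8*u - 4*v^3 - 4*v) du + (-4*u*v^2 - 4*u + 20*v^3 - 4*v) dv.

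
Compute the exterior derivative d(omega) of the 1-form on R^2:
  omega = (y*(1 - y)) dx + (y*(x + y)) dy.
d(omega) = (3*y - 1) dx ∧ dy

For a 1-form omega = sum_i f_i dx_i, the exterior derivative is
  d(omega) = sum_{i < j} (∂f_j/∂x_i - ∂f_i/∂x_j) dx_i ∧ dx_j.
  coefficient of dx ∧ dy: ∂f_2/∂x - ∂f_1/∂y = ∂(y*(x + y))/∂x - ∂(y*(1 - y))/∂y = 3*y - 1
Assembling: d(omega) = (3*y - 1) dx ∧ dy.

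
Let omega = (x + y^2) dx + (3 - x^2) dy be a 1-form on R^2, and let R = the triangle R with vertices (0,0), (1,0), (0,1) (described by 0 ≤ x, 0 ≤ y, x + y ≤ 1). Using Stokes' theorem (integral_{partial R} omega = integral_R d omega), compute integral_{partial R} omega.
integral_(partial R) omega = -2/3

Stokes: integral_partial_R omega = integral_R d omega with d omega = (∂Q/∂x - ∂P/∂y) dx ∧ dy.
  ∂Q/∂x = -2*x
  ∂P/∂y = 2*y
  integrand = ∂Q/∂x - ∂P/∂y = -2*x - 2*y.
Integrating over R: integral_0^1 integral_0^{1-x} (-2*x - 2*y) dy dx = -2/3.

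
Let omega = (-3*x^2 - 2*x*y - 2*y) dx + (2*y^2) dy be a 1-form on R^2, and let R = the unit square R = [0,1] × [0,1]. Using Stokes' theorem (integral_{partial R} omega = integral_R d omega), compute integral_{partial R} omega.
integral_(partial R) omega = 3

Stokes: integral_partial_R omega = integral_R d omega with d omega = (∂Q/∂x - ∂P/∂y) dx ∧ dy.
  ∂Q/∂x = 0
  ∂P/∂y = -2*x - 2
  integrand = ∂Q/∂x - ∂P/∂y = 2*x + 2.
Integrating over R: integral_0^1 integral_0^1 (2*x + 2) dx dy = 3.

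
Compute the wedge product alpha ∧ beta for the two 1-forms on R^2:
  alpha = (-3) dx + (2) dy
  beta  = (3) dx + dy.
alpha ∧ beta = (-9) dx ∧ dy

Distribute the wedge, using dx_i ∧ dx_j = -dx_j ∧ dx_i and dx_i ∧ dx_i = 0. For each pair (i, j) with i < j, the coefficient of dx_i ∧ dx_j in alpha ∧ beta is (alpha_i * beta_j - alpha_j * beta_i). Collecting: alpha ∧ beta = (-9) dx ∧ dy.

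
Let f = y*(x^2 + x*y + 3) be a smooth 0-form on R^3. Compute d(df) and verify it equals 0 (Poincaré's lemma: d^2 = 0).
d(df) = 0

Step 1: df = sum_i (∂f/∂x_i) dx_i = (y*(2*x + y)) dx + (x^2 + 2*x*y + 3) dy + (0) dz.
Step 2: Apply d again. Using the 1-form formula, the coefficient of dx ∧ dy in d(df) is ∂^2 f/∂x ∂y - ∂^2 f/∂y ∂x = (2*x + 2*y) - (2*x + 2*y) = 0 (equality of mixed partials for smooth f).
Similarly for dx ∧ dz and dy ∧ dz — all coefficients vanish. So d(df) = 0.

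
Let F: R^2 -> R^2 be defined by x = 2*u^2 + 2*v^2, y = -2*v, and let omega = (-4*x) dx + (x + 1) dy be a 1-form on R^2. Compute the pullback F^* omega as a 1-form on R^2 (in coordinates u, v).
F^* omega = (32*u*(-u^2 - v^2)) du + (-32*u^2*v - 4*u^2 - 32*v^3 - 4*v^2 - 2) dv

Using F^*(f dg) = (f ∘ F) d(g ∘ F), substitute each coordinate x_i by F_i(u, v) in f_i, and replace dx_i by d F_i = (∂F_i/∂u) du + (∂F_i/∂v) dv.
  For the x component: f_1(F) = -8*u^2 - 8*v^2; d F_1 = (4*u) du + (4*v) dv
  For the y component: f_2(F) = 2*u^2 + 2*v^2 + 1; d F_2 = (0) du + (-2) dv
Combining and collecting du, dv coefficients:
  coeff of du: 32*u*(-u^2 - v^2)
  coeff of dv: -32*u^2*v - 4*u^2 - 32*v^3 - 4*v^2 - 2
F^* omega = (32*u*(-u^2 - v^2)) du + (-32*u^2*v - 4*u^2 - 32*v^3 - 4*v^2 - 2) dv.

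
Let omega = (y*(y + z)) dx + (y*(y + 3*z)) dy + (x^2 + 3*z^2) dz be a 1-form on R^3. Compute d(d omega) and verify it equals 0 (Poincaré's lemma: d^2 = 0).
d(d omega) = 0

Step 1: d omega = sum_{i<j} (∂f_j/∂x_i - ∂f_i/∂x_j) dx_i ∧ dx_j:
  coeff of dx ∧ dy: -2*y - z
  coeff of dx ∧ dz: 2*x - y
  coeff of dy ∧ dz: -3*y
Step 2: Apply d again to each 2-form coefficient. The only possible 3-form in R^3 is dx ∧ dy ∧ dz, with coefficient
  ∂(coeff of dy∧dz)/∂x - ∂(coeff of dx∧dz)/∂y + ∂(coeff of dx∧dy)/∂z
  = ∂/∂x (-3*y) - ∂/∂y (2*x - y) + ∂/∂z (-2*y - z).
Each of these terms simplifies to sums of mixed partials that cancel in pairs. The result is 0 (by equality of mixed partials for smooth functions — Schwarz / Clairaut).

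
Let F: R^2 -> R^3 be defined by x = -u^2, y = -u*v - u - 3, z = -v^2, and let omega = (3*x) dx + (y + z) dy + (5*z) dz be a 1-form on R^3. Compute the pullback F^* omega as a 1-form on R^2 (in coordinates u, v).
F^* omega = (6*u^3 + u*v^2 + 2*u*v + u + v^3 + v^2 + 3*v + 3) du + (u^2*v + u^2 + u*v^2 + 3*u + 10*v^3) dv

Using F^*(f dg) = (f ∘ F) d(g ∘ F), substitute each coordinate x_i by F_i(u, v) in f_i, and replace dx_i by d F_i = (∂F_i/∂u) du + (∂F_i/∂v) dv.
  For the x component: f_1(F) = -3*u^2; d F_1 = (-2*u) du + (0) dv
  For the y component: f_2(F) = -u*v - u - v^2 - 3; d F_2 = (-v - 1) du + (-u) dv
  For the z component: f_3(F) = -5*v^2; d F_3 = (0) du + (-2*v) dv
Combining and collecting du, dv coefficients:
  coeff of du: 6*u^3 + u*v^2 + 2*u*v + u + v^3 + v^2 + 3*v + 3
  coeff of dv: u^2*v + u^2 + u*v^2 + 3*u + 10*v^3
F^* omega = (6*u^3 + u*v^2 + 2*u*v + u + v^3 + v^2 + 3*v + 3) du + (u^2*v + u^2 + u*v^2 + 3*u + 10*v^3) dv.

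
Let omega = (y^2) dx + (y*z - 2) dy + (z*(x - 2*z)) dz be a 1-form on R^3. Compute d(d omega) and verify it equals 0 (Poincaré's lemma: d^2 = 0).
d(d omega) = 0

Step 1: d omega = sum_{i<j} (∂f_j/∂x_i - ∂f_i/∂x_j) dx_i ∧ dx_j:
  coeff of dx ∧ dy: -2*y
  coeff of dx ∧ dz: z
  coeff of dy ∧ dz: -y
Step 2: Apply d again to each 2-form coefficient. The only possible 3-form in R^3 is dx ∧ dy ∧ dz, with coefficient
  ∂(coeff of dy∧dz)/∂x - ∂(coeff of dx∧dz)/∂y + ∂(coeff of dx∧dy)/∂z
  = ∂/∂x (-y) - ∂/∂y (z) + ∂/∂z (-2*y).
Each of these terms simplifies to sums of mixed partials that cancel in pairs. The result is 0 (by equality of mixed partials for smooth functions — Schwarz / Clairaut).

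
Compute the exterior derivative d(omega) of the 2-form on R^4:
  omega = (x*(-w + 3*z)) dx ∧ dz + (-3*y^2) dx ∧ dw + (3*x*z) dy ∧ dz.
d(omega) = (-x) dx ∧ dz ∧ dw + (6*y) dx ∧ dy ∧ dw + (3*z) dx ∧ dy ∧ dz

For a 2-form omega = sum_{i<j} g_{ij} dx_i ∧ dx_j, the exterior derivative is
  d(omega) = sum_{i<j} d(g_{ij}) ∧ dx_i ∧ dx_j = sum_{i<j, k} (∂g_{ij}/∂x_k) dx_k ∧ dx_i ∧ dx_j.
Expand each term, using dx_k ∧ dx_i ∧ dx_j = sgn(permutation) dx_{(a)} ∧ dx_{(b)} ∧ dx_{(c)} with (a < b < c) sorted:
  d(x*(-w + 3*z)) includes (∂/∂w)(x*(-w + 3*z)) dw = (-x) dw, which multiplied by dx ∧ dz gives (-x) dx ∧ dz ∧ dw
  d(-3*y^2) includes (∂/∂y)(-3*y^2) dy = (-6*y) dy, which multiplied by dx ∧ dw gives (6*y) dx ∧ dy ∧ dw
  d(3*x*z) includes (∂/∂x)(3*x*z) dx = (3*z) dx, which multiplied by dy ∧ dz gives (3*z) dx ∧ dy ∧ dz
Collecting like 3-forms: d(omega) = (-x) dx ∧ dz ∧ dw + (6*y) dx ∧ dy ∧ dw + (3*z) dx ∧ dy ∧ dz.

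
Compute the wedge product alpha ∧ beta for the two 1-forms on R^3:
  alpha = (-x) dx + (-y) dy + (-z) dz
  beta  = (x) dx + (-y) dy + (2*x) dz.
alpha ∧ beta = (2*x*y) dx ∧ dy + (x*(-2*x + z)) dx ∧ dz + (-y*(2*x + z)) dy ∧ dz

Distribute the wedge, using dx_i ∧ dx_j = -dx_j ∧ dx_i and dx_i ∧ dx_i = 0. For each pair (i, j) with i < j, the coefficient of dx_i ∧ dx_j in alpha ∧ beta is (alpha_i * beta_j - alpha_j * beta_i). Collecting: alpha ∧ beta = (2*x*y) dx ∧ dy + (x*(-2*x + z)) dx ∧ dz + (-y*(2*x + z)) dy ∧ dz.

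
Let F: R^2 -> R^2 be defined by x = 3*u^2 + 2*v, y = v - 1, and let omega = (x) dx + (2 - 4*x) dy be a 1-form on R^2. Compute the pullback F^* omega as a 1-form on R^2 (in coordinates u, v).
F^* omega = (18*u^3 + 12*u*v) du + (-6*u^2 - 4*v + 2) dv

Using F^*(f dg) = (f ∘ F) d(g ∘ F), substitute each coordinate x_i by F_i(u, v) in f_i, and replace dx_i by d F_i = (∂F_i/∂u) du + (∂F_i/∂v) dv.
  For the x component: f_1(F) = 3*u^2 + 2*v; d F_1 = (6*u) du + (2) dv
  For the y component: f_2(F) = -12*u^2 - 8*v + 2; d F_2 = (0) du + (1) dv
Combining and collecting du, dv coefficients:
  coeff of du: 18*u^3 + 12*u*v
  coeff of dv: -6*u^2 - 4*v + 2
F^* omega = (18*u^3 + 12*u*v) du + (-6*u^2 - 4*v + 2) dv.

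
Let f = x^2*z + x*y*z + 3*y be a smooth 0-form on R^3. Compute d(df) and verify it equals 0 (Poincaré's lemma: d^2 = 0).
d(df) = 0

Step 1: df = sum_i (∂f/∂x_i) dx_i = (z*(2*x + y)) dx + (x*z + 3) dy + (x*(x + y)) dz.
Step 2: Apply d again. Using the 1-form formula, the coefficient of dx ∧ dy in d(df) is ∂^2 f/∂x ∂y - ∂^2 f/∂y ∂x = (z) - (z) = 0 (equality of mixed partials for smooth f).
Similarly for dx ∧ dz and dy ∧ dz — all coefficients vanish. So d(df) = 0.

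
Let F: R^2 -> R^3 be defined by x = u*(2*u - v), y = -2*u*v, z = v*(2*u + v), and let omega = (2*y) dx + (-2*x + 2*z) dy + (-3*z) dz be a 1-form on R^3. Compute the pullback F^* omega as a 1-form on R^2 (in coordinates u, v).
F^* omega = (2*v*(-4*u^2 - 10*u*v - 5*v^2)) du + (8*u^3 - 20*u^2*v - 22*u*v^2 - 6*v^3) dv

Using F^*(f dg) = (f ∘ F) d(g ∘ F), substitute each coordinate x_i by F_i(u, v) in f_i, and replace dx_i by d F_i = (∂F_i/∂u) du + (∂F_i/∂v) dv.
  For the x component: f_1(F) = -4*u*v; d F_1 = (4*u - v) du + (-u) dv
  For the y component: f_2(F) = -4*u^2 + 6*u*v + 2*v^2; d F_2 = (-2*v) du + (-2*u) dv
  For the z component: f_3(F) = 3*v*(-2*u - v); d F_3 = (2*v) du + (2*u + 2*v) dv
Combining and collecting du, dv coefficients:
  coeff of du: 2*v*(-4*u^2 - 10*u*v - 5*v^2)
  coeff of dv: 8*u^3 - 20*u^2*v - 22*u*v^2 - 6*v^3
F^* omega = (2*v*(-4*u^2 - 10*u*v - 5*v^2)) du + (8*u^3 - 20*u^2*v - 22*u*v^2 - 6*v^3) dv.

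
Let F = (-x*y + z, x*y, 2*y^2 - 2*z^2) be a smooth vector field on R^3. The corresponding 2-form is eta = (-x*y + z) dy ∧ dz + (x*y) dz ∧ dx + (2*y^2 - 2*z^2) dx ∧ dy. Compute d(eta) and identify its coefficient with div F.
d(eta) = (x - y - 4*z) dx ∧ dy ∧ dz; div F = x - y - 4*z

For a 2-form in R^3 of the form above, applying d gives a 3-form with coefficient ∂P/∂x + ∂Q/∂y + ∂R/∂z:
  ∂P/∂x = -y
  ∂Q/∂y = x
  ∂R/∂z = -4*z
Sum = x - y - 4*z, which is exactly div F.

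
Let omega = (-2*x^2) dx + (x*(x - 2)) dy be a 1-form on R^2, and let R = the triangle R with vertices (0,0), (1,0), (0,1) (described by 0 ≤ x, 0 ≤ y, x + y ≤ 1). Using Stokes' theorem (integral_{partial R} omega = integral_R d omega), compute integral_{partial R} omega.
integral_(partial R) omega = -2/3

Stokes: integral_partial_R omega = integral_R d omega with d omega = (∂Q/∂x - ∂P/∂y) dx ∧ dy.
  ∂Q/∂x = 2*x - 2
  ∂P/∂y = 0
  integrand = ∂Q/∂x - ∂P/∂y = 2*x - 2.
Integrating over R: integral_0^1 integral_0^{1-x} (2*x - 2) dy dx = -2/3.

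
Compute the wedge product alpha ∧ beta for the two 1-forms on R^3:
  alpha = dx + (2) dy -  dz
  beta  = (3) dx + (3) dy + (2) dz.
alpha ∧ beta = (-3) dx ∧ dy + (5) dx ∧ dz + (7) dy ∧ dz

Distribute the wedge, using dx_i ∧ dx_j = -dx_j ∧ dx_i and dx_i ∧ dx_i = 0. For each pair (i, j) with i < j, the coefficient of dx_i ∧ dx_j in alpha ∧ beta is (alpha_i * beta_j - alpha_j * beta_i). Collecting: alpha ∧ beta = (-3) dx ∧ dy + (5) dx ∧ dz + (7) dy ∧ dz.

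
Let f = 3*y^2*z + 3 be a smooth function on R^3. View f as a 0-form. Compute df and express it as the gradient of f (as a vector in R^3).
df = (0) dx + (6*y*z) dy + (3*y^2) dz; grad f = (0, 6*y*z, 3*y^2)

For a 0-form f, d f = (∂f/∂x) dx + (∂f/∂y) dy + (∂f/∂z) dz. The components of the vector representation are exactly the entries of grad f in Cartesian coordinates:
  ∂f/∂x = 0
  ∂f/∂y = 6*y*z
  ∂f/∂z = 3*y^2.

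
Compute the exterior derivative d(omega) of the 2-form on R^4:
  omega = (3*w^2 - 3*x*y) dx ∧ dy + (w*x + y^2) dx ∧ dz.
d(omega) = (6*w) dx ∧ dy ∧ dw + (-2*y) dx ∧ dy ∧ dz + (x) dx ∧ dz ∧ dw

For a 2-form omega = sum_{i<j} g_{ij} dx_i ∧ dx_j, the exterior derivative is
  d(omega) = sum_{i<j} d(g_{ij}) ∧ dx_i ∧ dx_j = sum_{i<j, k} (∂g_{ij}/∂x_k) dx_k ∧ dx_i ∧ dx_j.
Expand each term, using dx_k ∧ dx_i ∧ dx_j = sgn(permutation) dx_{(a)} ∧ dx_{(b)} ∧ dx_{(c)} with (a < b < c) sorted:
  d(3*w^2 - 3*x*y) includes (∂/∂w)(3*w^2 - 3*x*y) dw = (6*w) dw, which multiplied by dx ∧ dy gives (6*w) dx ∧ dy ∧ dw
  d(w*x + y^2) includes (∂/∂y)(w*x + y^2) dy = (2*y) dy, which multiplied by dx ∧ dz gives (-2*y) dx ∧ dy ∧ dz
  d(w*x + y^2) includes (∂/∂w)(w*x + y^2) dw = (x) dw, which multiplied by dx ∧ dz gives (x) dx ∧ dz ∧ dw
Collecting like 3-forms: d(omega) = (6*w) dx ∧ dy ∧ dw + (-2*y) dx ∧ dy ∧ dz + (x) dx ∧ dz ∧ dw.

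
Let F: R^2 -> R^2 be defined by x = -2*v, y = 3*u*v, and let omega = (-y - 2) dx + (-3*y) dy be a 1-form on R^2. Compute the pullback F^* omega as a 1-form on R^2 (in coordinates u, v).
F^* omega = (-27*u*v^2) du + (-27*u^2*v + 6*u*v + 4) dv

Using F^*(f dg) = (f ∘ F) d(g ∘ F), substitute each coordinate x_i by F_i(u, v) in f_i, and replace dx_i by d F_i = (∂F_i/∂u) du + (∂F_i/∂v) dv.
  For the x component: f_1(F) = -3*u*v - 2; d F_1 = (0) du + (-2) dv
  For the y component: f_2(F) = -9*u*v; d F_2 = (3*v) du + (3*u) dv
Combining and collecting du, dv coefficients:
  coeff of du: -27*u*v^2
  coeff of dv: -27*u^2*v + 6*u*v + 4
F^* omega = (-27*u*v^2) du + (-27*u^2*v + 6*u*v + 4) dv.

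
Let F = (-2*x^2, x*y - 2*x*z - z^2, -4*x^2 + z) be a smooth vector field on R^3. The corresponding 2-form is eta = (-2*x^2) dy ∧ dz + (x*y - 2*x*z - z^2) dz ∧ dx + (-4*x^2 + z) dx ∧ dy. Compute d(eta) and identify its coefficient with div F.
d(eta) = (1 - 3*x) dx ∧ dy ∧ dz; div F = 1 - 3*x

For a 2-form in R^3 of the form above, applying d gives a 3-form with coefficient ∂P/∂x + ∂Q/∂y + ∂R/∂z:
  ∂P/∂x = -4*x
  ∂Q/∂y = x
  ∂R/∂z = 1
Sum = 1 - 3*x, which is exactly div F.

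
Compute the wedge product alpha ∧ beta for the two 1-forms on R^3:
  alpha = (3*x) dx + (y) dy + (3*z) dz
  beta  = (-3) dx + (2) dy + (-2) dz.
alpha ∧ beta = (6*x + 3*y) dx ∧ dy + (-6*x + 9*z) dx ∧ dz + (-2*y - 6*z) dy ∧ dz

Distribute the wedge, using dx_i ∧ dx_j = -dx_j ∧ dx_i and dx_i ∧ dx_i = 0. For each pair (i, j) with i < j, the coefficient of dx_i ∧ dx_j in alpha ∧ beta is (alpha_i * beta_j - alpha_j * beta_i). Collecting: alpha ∧ beta = (6*x + 3*y) dx ∧ dy + (-6*x + 9*z) dx ∧ dz + (-2*y - 6*z) dy ∧ dz.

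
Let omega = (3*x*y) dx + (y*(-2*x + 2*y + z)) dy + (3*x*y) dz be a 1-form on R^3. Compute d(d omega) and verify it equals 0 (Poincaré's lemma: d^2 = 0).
d(d omega) = 0

Step 1: d omega = sum_{i<j} (∂f_j/∂x_i - ∂f_i/∂x_j) dx_i ∧ dx_j:
  coeff of dx ∧ dy: -3*x - 2*y
  coeff of dx ∧ dz: 3*y
  coeff of dy ∧ dz: 3*x - y
Step 2: Apply d again to each 2-form coefficient. The only possible 3-form in R^3 is dx ∧ dy ∧ dz, with coefficient
  ∂(coeff of dy∧dz)/∂x - ∂(coeff of dx∧dz)/∂y + ∂(coeff of dx∧dy)/∂z
  = ∂/∂x (3*x - y) - ∂/∂y (3*y) + ∂/∂z (-3*x - 2*y).
Each of these terms simplifies to sums of mixed partials that cancel in pairs. The result is 0 (by equality of mixed partials for smooth functions — Schwarz / Clairaut).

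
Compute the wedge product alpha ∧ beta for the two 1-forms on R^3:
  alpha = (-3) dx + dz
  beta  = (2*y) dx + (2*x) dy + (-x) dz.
alpha ∧ beta = (-6*x) dx ∧ dy + (3*x - 2*y) dx ∧ dz + (-2*x) dy ∧ dz

Distribute the wedge, using dx_i ∧ dx_j = -dx_j ∧ dx_i and dx_i ∧ dx_i = 0. For each pair (i, j) with i < j, the coefficient of dx_i ∧ dx_j in alpha ∧ beta is (alpha_i * beta_j - alpha_j * beta_i). Collecting: alpha ∧ beta = (-6*x) dx ∧ dy + (3*x - 2*y) dx ∧ dz + (-2*x) dy ∧ dz.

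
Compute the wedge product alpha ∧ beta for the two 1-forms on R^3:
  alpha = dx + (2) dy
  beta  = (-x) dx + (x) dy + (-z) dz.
alpha ∧ beta = (3*x) dx ∧ dy + (-z) dx ∧ dz + (-2*z) dy ∧ dz

Distribute the wedge, using dx_i ∧ dx_j = -dx_j ∧ dx_i and dx_i ∧ dx_i = 0. For each pair (i, j) with i < j, the coefficient of dx_i ∧ dx_j in alpha ∧ beta is (alpha_i * beta_j - alpha_j * beta_i). Collecting: alpha ∧ beta = (3*x) dx ∧ dy + (-z) dx ∧ dz + (-2*z) dy ∧ dz.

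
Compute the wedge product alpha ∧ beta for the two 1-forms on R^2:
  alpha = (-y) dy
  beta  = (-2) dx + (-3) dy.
alpha ∧ beta = (-2*y) dx ∧ dy

Distribute the wedge, using dx_i ∧ dx_j = -dx_j ∧ dx_i and dx_i ∧ dx_i = 0. For each pair (i, j) with i < j, the coefficient of dx_i ∧ dx_j in alpha ∧ beta is (alpha_i * beta_j - alpha_j * beta_i). Collecting: alpha ∧ beta = (-2*y) dx ∧ dy.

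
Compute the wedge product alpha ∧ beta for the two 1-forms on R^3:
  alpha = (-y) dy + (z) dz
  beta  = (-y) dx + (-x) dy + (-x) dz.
alpha ∧ beta = (-y^2) dx ∧ dy + (x*(y + z)) dy ∧ dz + (y*z) dx ∧ dz

Distribute the wedge, using dx_i ∧ dx_j = -dx_j ∧ dx_i and dx_i ∧ dx_i = 0. For each pair (i, j) with i < j, the coefficient of dx_i ∧ dx_j in alpha ∧ beta is (alpha_i * beta_j - alpha_j * beta_i). Collecting: alpha ∧ beta = (-y^2) dx ∧ dy + (x*(y + z)) dy ∧ dz + (y*z) dx ∧ dz.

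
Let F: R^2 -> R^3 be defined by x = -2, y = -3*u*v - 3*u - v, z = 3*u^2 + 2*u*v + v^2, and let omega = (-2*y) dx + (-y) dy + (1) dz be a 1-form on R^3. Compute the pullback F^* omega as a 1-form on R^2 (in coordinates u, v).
F^* omega = (-9*u*v^2 - 18*u*v - 3*u - 3*v^2 - v) du + (-9*u^2*v - 9*u^2 - 6*u*v - u + v) dv

Using F^*(f dg) = (f ∘ F) d(g ∘ F), substitute each coordinate x_i by F_i(u, v) in f_i, and replace dx_i by d F_i = (∂F_i/∂u) du + (∂F_i/∂v) dv.
  For the x component: f_1(F) = 6*u*v + 6*u + 2*v; d F_1 = (0) du + (0) dv
  For the y component: f_2(F) = 3*u*v + 3*u + v; d F_2 = (-3*v - 3) du + (-3*u - 1) dv
  For the z component: f_3(F) = 1; d F_3 = (6*u + 2*v) du + (2*u + 2*v) dv
Combining and collecting du, dv coefficients:
  coeff of du: -9*u*v^2 - 18*u*v - 3*u - 3*v^2 - v
  coeff of dv: -9*u^2*v - 9*u^2 - 6*u*v - u + v
F^* omega = (-9*u*v^2 - 18*u*v - 3*u - 3*v^2 - v) du + (-9*u^2*v - 9*u^2 - 6*u*v - u + v) dv.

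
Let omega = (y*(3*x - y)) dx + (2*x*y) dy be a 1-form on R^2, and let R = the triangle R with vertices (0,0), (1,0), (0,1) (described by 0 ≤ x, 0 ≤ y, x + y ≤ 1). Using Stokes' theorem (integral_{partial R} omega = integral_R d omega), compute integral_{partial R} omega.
integral_(partial R) omega = 1/6

Stokes: integral_partial_R omega = integral_R d omega with d omega = (∂Q/∂x - ∂P/∂y) dx ∧ dy.
  ∂Q/∂x = 2*y
  ∂P/∂y = 3*x - 2*y
  integrand = ∂Q/∂x - ∂P/∂y = -3*x + 4*y.
Integrating over R: integral_0^1 integral_0^{1-x} (-3*x + 4*y) dy dx = 1/6.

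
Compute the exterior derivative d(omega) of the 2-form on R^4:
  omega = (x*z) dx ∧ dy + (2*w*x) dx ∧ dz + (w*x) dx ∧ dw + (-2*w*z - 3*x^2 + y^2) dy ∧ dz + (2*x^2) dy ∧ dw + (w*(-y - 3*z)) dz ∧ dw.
d(omega) = (-5*x) dx ∧ dy ∧ dz + (2*x) dx ∧ dz ∧ dw + (-w - 2*z) dy ∧ dz ∧ dw + (4*x) dx ∧ dy ∧ dw

For a 2-form omega = sum_{i<j} g_{ij} dx_i ∧ dx_j, the exterior derivative is
  d(omega) = sum_{i<j} d(g_{ij}) ∧ dx_i ∧ dx_j = sum_{i<j, k} (∂g_{ij}/∂x_k) dx_k ∧ dx_i ∧ dx_j.
Expand each term, using dx_k ∧ dx_i ∧ dx_j = sgn(permutation) dx_{(a)} ∧ dx_{(b)} ∧ dx_{(c)} with (a < b < c) sorted:
  d(x*z) includes (∂/∂z)(x*z) dz = (x) dz, which multiplied by dx ∧ dy gives (x) dx ∧ dy ∧ dz
  d(2*w*x) includes (∂/∂w)(2*w*x) dw = (2*x) dw, which multiplied by dx ∧ dz gives (2*x) dx ∧ dz ∧ dw
  d(-2*w*z - 3*x^2 + y^2) includes (∂/∂x)(-2*w*z - 3*x^2 + y^2) dx = (-6*x) dx, which multiplied by dy ∧ dz gives (-6*x) dx ∧ dy ∧ dz
  d(-2*w*z - 3*x^2 + y^2) includes (∂/∂w)(-2*w*z - 3*x^2 + y^2) dw = (-2*z) dw, which multiplied by dy ∧ dz gives (-2*z) dy ∧ dz ∧ dw
  d(2*x^2) includes (∂/∂x)(2*x^2) dx = (4*x) dx, which multiplied by dy ∧ dw gives (4*x) dx ∧ dy ∧ dw
  d(w*(-y - 3*z)) includes (∂/∂y)(w*(-y - 3*z)) dy = (-w) dy, which multiplied by dz ∧ dw gives (-w) dy ∧ dz ∧ dw
Collecting like 3-forms: d(omega) = (-5*x) dx ∧ dy ∧ dz + (2*x) dx ∧ dz ∧ dw + (-w - 2*z) dy ∧ dz ∧ dw + (4*x) dx ∧ dy ∧ dw.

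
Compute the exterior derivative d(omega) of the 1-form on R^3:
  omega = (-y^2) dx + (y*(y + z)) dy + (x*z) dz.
d(omega) = (2*y) dx ∧ dy + (z) dx ∧ dz + (-y) dy ∧ dz

For a 1-form omega = sum_i f_i dx_i, the exterior derivative is
  d(omega) = sum_{i < j} (∂f_j/∂x_i - ∂f_i/∂x_j) dx_i ∧ dx_j.
  coefficient of dx ∧ dy: ∂f_2/∂x - ∂f_1/∂y = ∂(y*(y + z))/∂x - ∂(-y^2)/∂y = 2*y
  coefficient of dx ∧ dz: ∂f_3/∂x - ∂f_1/∂z = ∂(x*z)/∂x - ∂(-y^2)/∂z = z
  coefficient of dy ∧ dz: ∂f_3/∂y - ∂f_2/∂z = ∂(x*z)/∂y - ∂(y*(y + z))/∂z = -y
Assembling: d(omega) = (2*y) dx ∧ dy + (z) dx ∧ dz + (-y) dy ∧ dz.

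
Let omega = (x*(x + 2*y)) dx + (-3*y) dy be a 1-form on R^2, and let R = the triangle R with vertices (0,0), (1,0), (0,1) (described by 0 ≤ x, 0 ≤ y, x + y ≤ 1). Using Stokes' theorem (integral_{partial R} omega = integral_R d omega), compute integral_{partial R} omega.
integral_(partial R) omega = -1/3

Stokes: integral_partial_R omega = integral_R d omega with d omega = (∂Q/∂x - ∂P/∂y) dx ∧ dy.
  ∂Q/∂x = 0
  ∂P/∂y = 2*x
  integrand = ∂Q/∂x - ∂P/∂y = -2*x.
Integrating over R: integral_0^1 integral_0^{1-x} (-2*x) dy dx = -1/3.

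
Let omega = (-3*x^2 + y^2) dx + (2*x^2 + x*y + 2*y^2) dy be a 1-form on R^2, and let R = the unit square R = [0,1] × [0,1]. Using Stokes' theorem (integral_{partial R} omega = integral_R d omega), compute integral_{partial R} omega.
integral_(partial R) omega = 3/2

Stokes: integral_partial_R omega = integral_R d omega with d omega = (∂Q/∂x - ∂P/∂y) dx ∧ dy.
  ∂Q/∂x = 4*x + y
  ∂P/∂y = 2*y
  integrand = ∂Q/∂x - ∂P/∂y = 4*x - y.
Integrating over R: integral_0^1 integral_0^1 (4*x - y) dx dy = 3/2.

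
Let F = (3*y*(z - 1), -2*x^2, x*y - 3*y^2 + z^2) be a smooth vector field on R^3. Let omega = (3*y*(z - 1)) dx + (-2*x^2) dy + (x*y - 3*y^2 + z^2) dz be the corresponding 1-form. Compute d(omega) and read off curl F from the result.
d(omega) = (x - 6*y) dy ∧ dz + (2*y) dz ∧ dx + (-4*x - 3*z + 3) dx ∧ dy; curl F = (x - 6*y, 2*y, -4*x - 3*z + 3)

d omega = sum_{i<j} (∂f_j/∂x_i - ∂f_i/∂x_j) dx_i ∧ dx_j. Under the identification (dy ∧ dz, dz ∧ dx, dx ∧ dy) ↔ (e_x, e_y, e_z), the coefficients are exactly the components of curl F. Compute:
  ∂R/∂y - ∂Q/∂z = (x - 6*y) - (0) = x - 6*y
  ∂P/∂z - ∂R/∂x = (3*y) - (y) = 2*y
  ∂Q/∂x - ∂P/∂y = (-4*x) - (3*z - 3) = -4*x - 3*z + 3.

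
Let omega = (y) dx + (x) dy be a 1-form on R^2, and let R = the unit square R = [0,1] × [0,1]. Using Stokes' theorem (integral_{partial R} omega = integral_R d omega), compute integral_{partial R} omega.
integral_(partial R) omega = 0

Stokes: integral_partial_R omega = integral_R d omega with d omega = (∂Q/∂x - ∂P/∂y) dx ∧ dy.
  ∂Q/∂x = 1
  ∂P/∂y = 1
  integrand = ∂Q/∂x - ∂P/∂y = 0.
Integrating over R: integral_0^1 integral_0^1 (0) dx dy = 0.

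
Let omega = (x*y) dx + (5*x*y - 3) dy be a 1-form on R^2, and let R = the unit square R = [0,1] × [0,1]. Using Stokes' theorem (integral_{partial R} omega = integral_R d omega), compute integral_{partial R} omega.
integral_(partial R) omega = 2

Stokes: integral_partial_R omega = integral_R d omega with d omega = (∂Q/∂x - ∂P/∂y) dx ∧ dy.
  ∂Q/∂x = 5*y
  ∂P/∂y = x
  integrand = ∂Q/∂x - ∂P/∂y = -x + 5*y.
Integrating over R: integral_0^1 integral_0^1 (-x + 5*y) dx dy = 2.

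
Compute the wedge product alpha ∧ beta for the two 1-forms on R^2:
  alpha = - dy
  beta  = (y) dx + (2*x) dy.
alpha ∧ beta = (y) dx ∧ dy

Distribute the wedge, using dx_i ∧ dx_j = -dx_j ∧ dx_i and dx_i ∧ dx_i = 0. For each pair (i, j) with i < j, the coefficient of dx_i ∧ dx_j in alpha ∧ beta is (alpha_i * beta_j - alpha_j * beta_i). Collecting: alpha ∧ beta = (y) dx ∧ dy.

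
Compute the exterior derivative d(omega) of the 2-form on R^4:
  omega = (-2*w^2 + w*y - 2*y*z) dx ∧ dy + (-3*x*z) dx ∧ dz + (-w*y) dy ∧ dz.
d(omega) = (-2*y) dx ∧ dy ∧ dz + (-4*w + y) dx ∧ dy ∧ dw + (-y) dy ∧ dz ∧ dw

For a 2-form omega = sum_{i<j} g_{ij} dx_i ∧ dx_j, the exterior derivative is
  d(omega) = sum_{i<j} d(g_{ij}) ∧ dx_i ∧ dx_j = sum_{i<j, k} (∂g_{ij}/∂x_k) dx_k ∧ dx_i ∧ dx_j.
Expand each term, using dx_k ∧ dx_i ∧ dx_j = sgn(permutation) dx_{(a)} ∧ dx_{(b)} ∧ dx_{(c)} with (a < b < c) sorted:
  d(-2*w^2 + w*y - 2*y*z) includes (∂/∂z)(-2*w^2 + w*y - 2*y*z) dz = (-2*y) dz, which multiplied by dx ∧ dy gives (-2*y) dx ∧ dy ∧ dz
  d(-2*w^2 + w*y - 2*y*z) includes (∂/∂w)(-2*w^2 + w*y - 2*y*z) dw = (-4*w + y) dw, which multiplied by dx ∧ dy gives (-4*w + y) dx ∧ dy ∧ dw
  d(-w*y) includes (∂/∂w)(-w*y) dw = (-y) dw, which multiplied by dy ∧ dz gives (-y) dy ∧ dz ∧ dw
Collecting like 3-forms: d(omega) = (-2*y) dx ∧ dy ∧ dz + (-4*w + y) dx ∧ dy ∧ dw + (-y) dy ∧ dz ∧ dw.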